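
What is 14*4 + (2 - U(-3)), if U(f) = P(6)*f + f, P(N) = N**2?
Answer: 169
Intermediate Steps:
U(f) = 37*f (U(f) = 6**2*f + f = 36*f + f = 37*f)
14*4 + (2 - U(-3)) = 14*4 + (2 - 37*(-3)) = 56 + (2 - 1*(-111)) = 56 + (2 + 111) = 56 + 113 = 169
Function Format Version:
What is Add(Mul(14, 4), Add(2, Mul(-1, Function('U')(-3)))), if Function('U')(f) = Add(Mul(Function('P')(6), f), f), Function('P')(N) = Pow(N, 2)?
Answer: 169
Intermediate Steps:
Function('U')(f) = Mul(37, f) (Function('U')(f) = Add(Mul(Pow(6, 2), f), f) = Add(Mul(36, f), f) = Mul(37, f))
Add(Mul(14, 4), Add(2, Mul(-1, Function('U')(-3)))) = Add(Mul(14, 4), Add(2, Mul(-1, Mul(37, -3)))) = Add(56, Add(2, Mul(-1, -111))) = Add(56, Add(2, 111)) = Add(56, 113) = 169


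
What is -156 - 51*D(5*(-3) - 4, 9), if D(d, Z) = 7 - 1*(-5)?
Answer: -768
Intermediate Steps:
D(d, Z) = 12 (D(d, Z) = 7 + 5 = 12)
-156 - 51*D(5*(-3) - 4, 9) = -156 - 51*12 = -156 - 612 = -768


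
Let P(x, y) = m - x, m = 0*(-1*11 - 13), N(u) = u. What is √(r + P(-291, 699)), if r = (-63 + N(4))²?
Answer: 2*√943 ≈ 61.417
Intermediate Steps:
m = 0 (m = 0*(-11 - 13) = 0*(-24) = 0)
P(x, y) = -x (P(x, y) = 0 - x = -x)
r = 3481 (r = (-63 + 4)² = (-59)² = 3481)
√(r + P(-291, 699)) = √(3481 - 1*(-291)) = √(3481 + 291) = √3772 = 2*√943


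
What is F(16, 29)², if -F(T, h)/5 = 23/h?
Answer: 13225/841 ≈ 15.725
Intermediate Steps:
F(T, h) = -115/h
F(16, 29)² = (-115/29)² = 13225/841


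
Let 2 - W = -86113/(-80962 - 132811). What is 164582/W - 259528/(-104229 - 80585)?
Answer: 3251217148693414/31550799231 ≈ 1.0305e+5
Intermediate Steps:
W = 341433/213773 (W = 2 - (-86113)/(-80962 - 132811) = 2 - (-86113)/(-213773) = 2 - (-86113)*(-1)/213773 = 2 - 1*86113/213773 = 2 - 86113/213773 = 341433/213773 ≈ 1.5972)
164582/W - 259528/(-104229 - 80585) = 164582/(341433/213773) - 259528/(-104229 - 80585) = 164582*(213773/341433) - 259528/(-184814) = 35183187886/341433 - 259528*(-1/184814) = 35183187886/341433 + 129764/92407 = 3251217148693414/31550799231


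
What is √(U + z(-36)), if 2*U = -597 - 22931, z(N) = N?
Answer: 10*I*√118 ≈ 108.63*I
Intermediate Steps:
U = -11764 (U = (-597 - 22931)/2 = (½)*(-23528) = -11764)
√(U + z(-36)) = √(-11764 - 36) = √(-11800) = 10*I*√118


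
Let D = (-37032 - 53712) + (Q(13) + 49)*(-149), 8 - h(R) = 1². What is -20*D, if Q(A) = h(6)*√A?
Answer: 1960900 + 20860*√13 ≈ 2.0361e+6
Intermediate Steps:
h(R) = 7 (h(R) = 8 - 1*1² = 8 - 1*1 = 8 - 1 = 7)
Q(A) = 7*√A
D = -98045 - 1043*√13 (D = (-37032 - 53712) + (7*√13 + 49)*(-149) = -90744 + (49 + 7*√13)*(-149) = -90744 + (-7301 - 1043*√13) = -98045 - 1043*√13 ≈ -1.0181e+5)
-20*D = -20*(-98045 - 1043*√13) = 1960900 + 20860*√13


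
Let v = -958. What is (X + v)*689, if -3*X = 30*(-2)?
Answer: -646282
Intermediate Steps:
X = 20 (X = -10*(-2) = -1/3*(-60) = 20)
(X + v)*689 = (20 - 958)*689 = -938*689 = -646282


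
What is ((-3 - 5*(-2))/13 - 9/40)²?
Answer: 26569/270400 ≈ 0.098258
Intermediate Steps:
((-3 - 5*(-2))/13 - 9/40)² = ((-3 + 10)*(1/13) - 9*1/40)² = (7*(1/13) - 9/40)² = (7/13 - 9/40)² = (163/520)² = 26569/270400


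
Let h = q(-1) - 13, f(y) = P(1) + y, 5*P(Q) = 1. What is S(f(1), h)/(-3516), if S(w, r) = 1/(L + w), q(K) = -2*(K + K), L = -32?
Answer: 5/541464 ≈ 9.2342e-6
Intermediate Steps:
q(K) = -4*K
P(Q) = ⅕ (P(Q) = (⅕)*1 = ⅕)
f(y) = ⅕ + y
h = -9 (h = -4*(-1) - 13 = 4 - 13 = -9)
S(w, r) = 1/(-32 + w)
S(f(1), h)/(-3516) = 1/((-32 + (⅕ + 1))*(-3516)) = -1/3516/(-32 + 6/5) = -1/3516/(-154/5) = -5/154*(-1/3516) = 5/541464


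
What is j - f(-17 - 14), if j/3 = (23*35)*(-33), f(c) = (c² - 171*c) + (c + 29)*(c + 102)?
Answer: -85815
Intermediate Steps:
f(c) = c² - 171*c + (29 + c)*(102 + c) (f(c) = (c² - 171*c) + (29 + c)*(102 + c) = c² - 171*c + (29 + c)*(102 + c))
j = -79695 (j = 3*((23*35)*(-33)) = 3*(805*(-33)) = 3*(-26565) = -79695)
j - f(-17 - 14) = -79695 - (2958 - 40*(-17 - 14) + 2*(-17 - 14)²) = -79695 - (2958 - 40*(-31) + 2*(-31)²) = -79695 - (2958 + 1240 + 2*961) = -79695 - (2958 + 1240 + 1922) = -79695 - 1*6120 = -79695 - 6120 = -85815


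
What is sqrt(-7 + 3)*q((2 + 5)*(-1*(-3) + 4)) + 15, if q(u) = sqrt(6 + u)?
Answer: 15 + 2*I*sqrt(55) ≈ 15.0 + 14.832*I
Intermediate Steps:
sqrt(-7 + 3)*q((2 + 5)*(-1*(-3) + 4)) + 15 = sqrt(-7 + 3)*sqrt(6 + (2 + 5)*(-1*(-3) + 4)) + 15 = sqrt(-4)*sqrt(6 + 7*(3 + 4)) + 15 = (2*I)*sqrt(6 + 7*7) + 15 = (2*I)*sqrt(6 + 49) + 15 = (2*I)*sqrt(55) + 15 = 2*I*sqrt(55) + 15 = 15 + 2*I*sqrt(55)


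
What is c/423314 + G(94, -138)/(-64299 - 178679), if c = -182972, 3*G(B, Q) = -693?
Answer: -22180192541/51427994546 ≈ -0.43129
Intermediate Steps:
G(B, Q) = -231 (G(B, Q) = (⅓)*(-693) = -231)
c/423314 + G(94, -138)/(-64299 - 178679) = -182972/423314 - 231/(-64299 - 178679) = -182972*1/423314 - 231/(-242978) = -91486/211657 - 231*(-1/242978) = -91486/211657 + 231/242978 = -22180192541/51427994546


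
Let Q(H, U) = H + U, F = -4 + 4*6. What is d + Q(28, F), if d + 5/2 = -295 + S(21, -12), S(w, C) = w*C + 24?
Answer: -955/2 ≈ -477.50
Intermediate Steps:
S(w, C) = 24 + C*w (S(w, C) = C*w + 24 = 24 + C*w)
F = 20 (F = -4 + 24 = 20)
d = -1051/2 (d = -5/2 + (-295 + (24 - 12*21)) = -5/2 + (-295 + (24 - 252)) = -5/2 + (-295 - 228) = -5/2 - 523 = -1051/2 ≈ -525.50)
d + Q(28, F) = -1051/2 + (28 + 20) = -1051/2 + 48 = -955/2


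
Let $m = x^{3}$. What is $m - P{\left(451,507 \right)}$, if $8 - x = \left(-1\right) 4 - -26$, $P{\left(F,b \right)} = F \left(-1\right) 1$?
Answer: $-2293$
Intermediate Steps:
$P{\left(F,b \right)} = - F$ ($P{\left(F,b \right)} = - F 1 = - F$)
$x = -14$ ($x = 8 - \left(\left(-1\right) 4 - -26\right) = 8 - \left(-4 + 26\right) = 8 - 22 = -14$)
$m = -2744$ ($m = \left(-14\right)^{3} = -2744$)
$m - P{\left(451,507 \right)} = -2744 - \left(-1\right) 451 = -2744 - -451 = -2744 + 451 = -2293$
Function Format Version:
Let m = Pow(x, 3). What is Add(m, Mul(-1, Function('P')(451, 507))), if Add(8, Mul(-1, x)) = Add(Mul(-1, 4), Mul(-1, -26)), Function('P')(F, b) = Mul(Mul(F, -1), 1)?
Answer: -2293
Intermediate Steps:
Function('P')(F, b) = Mul(-1, F) (Function('P')(F, b) = Mul(Mul(-1, F), 1) = Mul(-1, F))
x = -14 (x = Add(8, Mul(-1, Add(Mul(-1, 4), Mul(-1, -26)))) = Add(8, Mul(-1, Add(-4, 26))) = Add(8, Mul(-1, 22)) = Add(8, -22) = -14)
m = -2744 (m = Pow(-14, 3) = -2744)
Add(m, Mul(-1, Function('P')(451, 507))) = Add(-2744, Mul(-1, Mul(-1, 451))) = Add(-2744, Mul(-1, -451)) = Add(-2744, 451) = -2293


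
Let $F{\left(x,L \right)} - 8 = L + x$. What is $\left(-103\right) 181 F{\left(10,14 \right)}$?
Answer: $-596576$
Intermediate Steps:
$F{\left(x,L \right)} = 8 + L + x$ ($F{\left(x,L \right)} = 8 + \left(L + x\right) = 8 + L + x$)
$\left(-103\right) 181 F{\left(10,14 \right)} = \left(-103\right) 181 \left(8 + 14 + 10\right) = \left(-18643\right) 32 = -596576$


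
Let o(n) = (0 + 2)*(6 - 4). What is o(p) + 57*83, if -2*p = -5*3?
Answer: 4735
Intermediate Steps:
p = 15/2 (p = -(-5)*3/2 = -½*(-15) = 15/2 ≈ 7.5000)
o(n) = 4 (o(n) = 2*2 = 4)
o(p) + 57*83 = 4 + 57*83 = 4 + 4731 = 4735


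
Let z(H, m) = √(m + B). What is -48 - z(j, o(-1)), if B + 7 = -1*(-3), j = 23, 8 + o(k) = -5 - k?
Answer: -48 - 4*I ≈ -48.0 - 4.0*I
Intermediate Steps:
o(k) = -13 - k (o(k) = -8 + (-5 - k) = -13 - k)
B = -4 (B = -7 - 1*(-3) = -7 + 3 = -4)
z(H, m) = √(-4 + m) (z(H, m) = √(m - 4) = √(-4 + m))
-48 - z(j, o(-1)) = -48 - √(-4 + (-13 - 1*(-1))) = -48 - √(-4 + (-13 + 1)) = -48 - √(-4 - 12) = -48 - √(-16) = -48 - 4*I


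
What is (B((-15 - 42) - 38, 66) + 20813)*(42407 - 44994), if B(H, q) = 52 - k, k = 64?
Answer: -53812187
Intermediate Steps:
B(H, q) = -12 (B(H, q) = 52 - 1*64 = 52 - 64 = -12)
(B((-15 - 42) - 38, 66) + 20813)*(42407 - 44994) = (-12 + 20813)*(42407 - 44994) = 20801*(-2587) = -53812187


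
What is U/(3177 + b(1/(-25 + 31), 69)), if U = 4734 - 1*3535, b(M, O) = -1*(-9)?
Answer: 1199/3186 ≈ 0.37633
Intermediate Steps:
b(M, O) = 9
U = 1199 (U = 4734 - 3535 = 1199)
U/(3177 + b(1/(-25 + 31), 69)) = 1199/(3177 + 9) = 1199/3186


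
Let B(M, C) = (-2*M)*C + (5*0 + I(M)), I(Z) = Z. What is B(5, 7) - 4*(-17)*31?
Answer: 2043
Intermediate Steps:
B(M, C) = M - 2*C*M (B(M, C) = (-2*M)*C + (5*0 + M) = -2*C*M + (0 + M) = -2*C*M + M = M - 2*C*M)
B(5, 7) - 4*(-17)*31 = 5*(1 - 2*7) - 4*(-17)*31 = 5*(1 - 14) + 68*31 = 5*(-13) + 2108 = -65 + 2108 = 2043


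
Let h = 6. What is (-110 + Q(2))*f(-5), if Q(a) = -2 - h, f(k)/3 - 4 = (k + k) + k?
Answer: 3894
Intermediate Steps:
f(k) = 12 + 9*k (f(k) = 12 + 3*((k + k) + k) = 12 + 3*(2*k + k) = 12 + 3*(3*k) = 12 + 9*k)
Q(a) = -8 (Q(a) = -2 - 1*6 = -2 - 6 = -8)
(-110 + Q(2))*f(-5) = (-110 - 8)*(12 + 9*(-5)) = -118*(12 - 45) = -118*(-33) = 3894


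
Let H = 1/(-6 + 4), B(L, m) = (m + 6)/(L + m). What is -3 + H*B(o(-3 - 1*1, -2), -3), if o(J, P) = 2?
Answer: -3/2 ≈ -1.5000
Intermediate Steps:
B(L, m) = (6 + m)/(L + m)
H = -1/2 (H = 1/(-2) = -1/2 ≈ -0.50000)
-3 + H*B(o(-3 - 1*1, -2), -3) = -3 - (6 - 3)/(2*(2 - 3)) = -3 - 3/(2*(-1)) = -3 - (-1)*3/2 = -3 - 1/2*(-3) = -3 + 3/2 = -3/2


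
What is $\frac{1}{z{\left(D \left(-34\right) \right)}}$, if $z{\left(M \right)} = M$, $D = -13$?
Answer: $\frac{1}{442} \approx 0.0022624$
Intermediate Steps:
$\frac{1}{z{\left(D \left(-34\right) \right)}} = \frac{1}{\left(-13\right) \left(-34\right)} = \frac{1}{442}$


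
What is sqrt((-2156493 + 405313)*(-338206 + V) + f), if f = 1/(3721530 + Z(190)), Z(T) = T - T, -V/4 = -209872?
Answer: I*sqrt(12157826667019214998162470)/3721530 ≈ 9.3693e+5*I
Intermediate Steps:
V = 839488 (V = -4*(-209872) = 839488)
Z(T) = 0
f = 1/3721530 (f = 1/(3721530 + 0) = 1/3721530 ≈ 2.6871e-7)
sqrt((-2156493 + 405313)*(-338206 + V) + f) = sqrt((-2156493 + 405313)*(-338206 + 839488) + 1/3721530) = sqrt(-1751180*501282 + 1/3721530) = sqrt(-877835012760 + 1/3721530) = sqrt(-3266889335036722799/3721530) = I*sqrt(12157826667019214998162470)/3721530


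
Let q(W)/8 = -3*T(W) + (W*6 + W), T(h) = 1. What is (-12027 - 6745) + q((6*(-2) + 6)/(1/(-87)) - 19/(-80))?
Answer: 104493/10 ≈ 10449.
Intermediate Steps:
q(W) = -24 + 56*W (q(W) = 8*(-3*1 + (W*6 + W)) = 8*(-3 + (6*W + W)) = 8*(-3 + 7*W) = -24 + 56*W)
(-12027 - 6745) + q((6*(-2) + 6)/(1/(-87)) - 19/(-80)) = (-12027 - 6745) + (-24 + 56*((6*(-2) + 6)/(1/(-87)) - 19/(-80))) = -18772 + (-24 + 56*((-12 + 6)/(-1/87) - 19*(-1/80))) = -18772 + (-24 + 56*(-6*(-87) + 19/80)) = -18772 + (-24 + 56*(522 + 19/80)) = -18772 + (-24 + 56*(41779/80)) = -18772 + (-24 + 292453/10) = -18772 + 292213/10 = 104493/10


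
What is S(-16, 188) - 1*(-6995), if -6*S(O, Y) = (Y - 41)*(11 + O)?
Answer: 14235/2 ≈ 7117.5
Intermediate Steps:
S(O, Y) = -(-41 + Y)*(11 + O)/6 (S(O, Y) = -(Y - 41)*(11 + O)/6 = -(-41 + Y)*(11 + O)/6)
S(-16, 188) - 1*(-6995) = (451/6 - 11/6*188 + (41/6)*(-16) - 1/6*(-16)*188) - 1*(-6995) = (451/6 - 1034/3 - 328/3 + 1504/3) + 6995 = 245/2 + 6995 = 14235/2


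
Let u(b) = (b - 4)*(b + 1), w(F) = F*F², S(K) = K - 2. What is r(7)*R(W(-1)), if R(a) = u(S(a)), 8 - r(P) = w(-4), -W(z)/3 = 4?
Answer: 16848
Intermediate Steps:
W(z) = -12 (W(z) = -3*4 = -12)
S(K) = -2 + K
w(F) = F³
u(b) = (1 + b)*(-4 + b) (u(b) = (-4 + b)*(1 + b) = (1 + b)*(-4 + b))
r(P) = 72 (r(P) = 8 - 1*(-4)³ = 8 - 1*(-64) = 8 + 64 = 72)
R(a) = 2 + (-2 + a)² - 3*a (R(a) = -4 + (-2 + a)² - 3*(-2 + a) = -4 + (-2 + a)² + (6 - 3*a) = 2 + (-2 + a)² - 3*a)
r(7)*R(W(-1)) = 72*(6 + (-12)² - 7*(-12)) = 72*(6 + 144 + 84) = 72*234 = 16848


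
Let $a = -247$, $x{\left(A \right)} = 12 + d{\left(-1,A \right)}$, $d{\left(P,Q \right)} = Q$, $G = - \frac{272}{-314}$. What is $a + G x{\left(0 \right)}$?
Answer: $- \frac{37147}{157} \approx -236.6$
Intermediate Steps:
$G = \frac{136}{157}$ ($G = \left(-272\right) \left(- \frac{1}{314}\right) = \frac{136}{157} \approx 0.86624$)
$x{\left(A \right)} = 12 + A$
$a + G x{\left(0 \right)} = -247 + \frac{136 \left(12 + 0\right)}{157} = -247 + \frac{136}{157} \cdot 12 = -247 + \frac{1632}{157} = - \frac{37147}{157}$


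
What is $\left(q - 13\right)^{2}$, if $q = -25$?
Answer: $1444$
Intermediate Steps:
$\left(q - 13\right)^{2} = \left(-25 - 13\right)^{2} = \left(-38\right)^{2} = 1444$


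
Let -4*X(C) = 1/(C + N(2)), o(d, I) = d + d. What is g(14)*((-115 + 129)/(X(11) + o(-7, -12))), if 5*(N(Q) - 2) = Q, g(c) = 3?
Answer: -11256/3757 ≈ -2.9960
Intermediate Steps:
N(Q) = 2 + Q/5
o(d, I) = 2*d
X(C) = -1/(4*(12/5 + C)) (X(C) = -1/(4*(C + (2 + (⅕)*2))) = -1/(4*(C + (2 + ⅖))) = -1/(4*(C + 12/5)) = -1/(4*(12/5 + C)))
g(14)*((-115 + 129)/(X(11) + o(-7, -12))) = 3*((-115 + 129)/(-5/(48 + 20*11) + 2*(-7))) = 3*(14/(-5/(48 + 220) - 14)) = 3*(14/(-5/268 - 14)) = 3*(14/(-3757/268)) = 3*(14*(-268/3757)) = 3*(-3752/3757) = -11256/3757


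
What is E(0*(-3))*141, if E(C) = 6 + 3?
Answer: 1269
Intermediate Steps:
E(C) = 9
E(0*(-3))*141 = 9*141 = 1269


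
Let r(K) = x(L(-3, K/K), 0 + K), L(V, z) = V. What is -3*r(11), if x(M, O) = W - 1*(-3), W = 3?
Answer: -18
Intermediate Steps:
x(M, O) = 6 (x(M, O) = 3 - 1*(-3) = 3 + 3 = 6)
r(K) = 6
-3*r(11) = -3*6 = -18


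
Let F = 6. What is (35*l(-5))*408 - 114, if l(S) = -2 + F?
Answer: 57006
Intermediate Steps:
l(S) = 4 (l(S) = -2 + 6 = 4)
(35*l(-5))*408 - 114 = (35*4)*408 - 114 = 140*408 - 114 = 57120 - 114 = 57006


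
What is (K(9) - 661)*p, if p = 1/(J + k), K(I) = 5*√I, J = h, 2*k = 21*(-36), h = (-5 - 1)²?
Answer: 17/9 ≈ 1.8889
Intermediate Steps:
h = 36 (h = (-6)² = 36)
k = -378 (k = (21*(-36))/2 = (½)*(-756) = -378)
J = 36
p = -1/342 (p = 1/(36 - 378) = 1/(-342) = -1/342 ≈ -0.0029240)
(K(9) - 661)*p = (5*√9 - 661)*(-1/342) = (5*3 - 661)*(-1/342) = (15 - 661)*(-1/342) = -646*(-1/342) = 17/9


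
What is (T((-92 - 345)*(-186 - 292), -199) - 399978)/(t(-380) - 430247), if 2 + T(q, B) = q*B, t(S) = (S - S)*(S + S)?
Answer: 41968294/430247 ≈ 97.545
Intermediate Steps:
t(S) = 0 (t(S) = 0*(2*S) = 0)
T(q, B) = -2 + B*q (T(q, B) = -2 + q*B = -2 + B*q)
(T((-92 - 345)*(-186 - 292), -199) - 399978)/(t(-380) - 430247) = ((-2 - 199*(-92 - 345)*(-186 - 292)) - 399978)/(0 - 430247) = ((-2 - (-86963)*(-478)) - 399978)/(-430247) = ((-2 - 199*208886) - 399978)*(-1/430247) = ((-2 - 41568314) - 399978)*(-1/430247) = (-41568316 - 399978)*(-1/430247) = -41968294*(-1/430247) = 41968294/430247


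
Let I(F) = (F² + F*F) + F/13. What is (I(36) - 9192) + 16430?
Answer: 127826/13 ≈ 9832.8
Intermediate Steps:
I(F) = 2*F² + F/13 (I(F) = (F² + F²) + F*(1/13) = 2*F² + F/13)
(I(36) - 9192) + 16430 = ((1/13)*36*(1 + 26*36) - 9192) + 16430 = ((1/13)*36*(1 + 936) - 9192) + 16430 = ((1/13)*36*937 - 9192) + 16430 = (33732/13 - 9192) + 16430 = -85764/13 + 16430 = 127826/13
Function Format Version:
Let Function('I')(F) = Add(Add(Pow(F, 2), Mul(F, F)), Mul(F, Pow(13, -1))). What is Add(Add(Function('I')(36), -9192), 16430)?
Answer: Rational(127826, 13) ≈ 9832.8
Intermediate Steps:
Function('I')(F) = Add(Mul(2, Pow(F, 2)), Mul(Rational(1, 13), F)) (Function('I')(F) = Add(Add(Pow(F, 2), Pow(F, 2)), Mul(F, Rational(1, 13))) = Add(Mul(2, Pow(F, 2)), Mul(Rational(1, 13), F)))
Add(Add(Function('I')(36), -9192), 16430) = Add(Add(Mul(Rational(1, 13), 36, Add(1, Mul(26, 36))), -9192), 16430) = Add(Add(Mul(Rational(1, 13), 36, Add(1, 936)), -9192), 16430) = Add(Add(Mul(Rational(1, 13), 36, 937), -9192), 16430) = Add(Add(Rational(33732, 13), -9192), 16430) = Add(Rational(-85764, 13), 16430) = Rational(127826, 13)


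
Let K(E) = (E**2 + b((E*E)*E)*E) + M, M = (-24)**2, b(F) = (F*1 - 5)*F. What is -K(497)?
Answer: -7490222235534816493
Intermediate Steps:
b(F) = F*(-5 + F) (b(F) = (F - 5)*F = (-5 + F)*F = F*(-5 + F))
M = 576
K(E) = 576 + E**2 + E**4*(-5 + E**3) (K(E) = (E**2 + (((E*E)*E)*(-5 + (E*E)*E))*E) + 576 = (E**2 + ((E**2*E)*(-5 + E**2*E))*E) + 576 = (E**2 + (E**3*(-5 + E**3))*E) + 576 = (E**2 + E**4*(-5 + E**3)) + 576 = 576 + E**2 + E**4*(-5 + E**3))
-K(497) = -(576 + 497**2 + 497**4*(-5 + 497**3)) = -(576 + 247009 + 61013446081*(-5 + 122763473)) = -(576 + 247009 + 61013446081*122763468) = -(576 + 247009 + 7490222235534568908) = -1*7490222235534816493 = -7490222235534816493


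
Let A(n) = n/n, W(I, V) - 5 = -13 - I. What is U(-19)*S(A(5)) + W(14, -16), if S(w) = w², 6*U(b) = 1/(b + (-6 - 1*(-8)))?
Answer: -2245/102 ≈ -22.010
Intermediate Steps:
W(I, V) = -8 - I (W(I, V) = 5 + (-13 - I) = -8 - I)
A(n) = 1
U(b) = 1/(6*(2 + b)) (U(b) = 1/(6*(b + (-6 - 1*(-8)))) = 1/(6*(b + (-6 + 8))) = 1/(6*(b + 2)) = 1/(6*(2 + b)))
U(-19)*S(A(5)) + W(14, -16) = (1/(6*(2 - 19)))*1² + (-8 - 1*14) = ((⅙)/(-17))*1 + (-8 - 14) = ((⅙)*(-1/17))*1 - 22 = -1/102*1 - 22 = -1/102 - 22 = -2245/102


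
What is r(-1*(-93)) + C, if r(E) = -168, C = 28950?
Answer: 28782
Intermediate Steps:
r(-1*(-93)) + C = -168 + 28950 = 28782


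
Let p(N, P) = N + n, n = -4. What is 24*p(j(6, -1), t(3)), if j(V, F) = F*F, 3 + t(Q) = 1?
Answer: -72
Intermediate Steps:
t(Q) = -2 (t(Q) = -3 + 1 = -2)
j(V, F) = F**2
p(N, P) = -4 + N (p(N, P) = N - 4 = -4 + N)
24*p(j(6, -1), t(3)) = 24*(-4 + (-1)**2) = 24*(-4 + 1) = 24*(-3) = -72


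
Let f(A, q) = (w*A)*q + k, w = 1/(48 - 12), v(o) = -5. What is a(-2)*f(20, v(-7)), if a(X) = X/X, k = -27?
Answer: -268/9 ≈ -29.778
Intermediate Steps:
w = 1/36 ≈ 0.027778
a(X) = 1
f(A, q) = -27 + A*q/36 (f(A, q) = (A/36)*q - 27 = A*q/36 - 27 = -27 + A*q/36)
a(-2)*f(20, v(-7)) = 1*(-27 + (1/36)*20*(-5)) = 1*(-27 - 25/9) = 1*(-268/9) = -268/9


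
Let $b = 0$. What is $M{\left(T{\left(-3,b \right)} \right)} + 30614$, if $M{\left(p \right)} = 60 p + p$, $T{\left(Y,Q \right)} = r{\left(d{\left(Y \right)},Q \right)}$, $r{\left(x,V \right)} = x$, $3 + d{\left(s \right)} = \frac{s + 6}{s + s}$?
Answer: $\frac{60801}{2} \approx 30401.0$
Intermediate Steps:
$d{\left(s \right)} = -3 + \frac{6 + s}{2 s}$ ($d{\left(s \right)} = -3 + \frac{s + 6}{s + s} = -3 + \frac{6 + s}{2 s}$)
$T{\left(Y,Q \right)} = - \frac{5}{2} + \frac{3}{Y}$
$M{\left(p \right)} = 61 p$
$M{\left(T{\left(-3,b \right)} \right)} + 30614 = 61 \left(- \frac{5}{2} + \frac{3}{-3}\right) + 30614 = 61 \left(- \frac{5}{2} + 3 \left(- \frac{1}{3}\right)\right) + 30614 = 61 \left(- \frac{5}{2} - 1\right) + 30614 = 61 \left(- \frac{7}{2}\right) + 30614 = - \frac{427}{2} + 30614 = \frac{60801}{2}$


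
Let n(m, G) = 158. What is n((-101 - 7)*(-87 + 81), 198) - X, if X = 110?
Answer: 48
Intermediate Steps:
n((-101 - 7)*(-87 + 81), 198) - X = 158 - 1*110 = 158 - 110 = 48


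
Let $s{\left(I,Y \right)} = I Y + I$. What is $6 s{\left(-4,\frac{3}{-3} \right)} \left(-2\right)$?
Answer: $0$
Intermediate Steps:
$s{\left(I,Y \right)} = I + I Y$
$6 s{\left(-4,\frac{3}{-3} \right)} \left(-2\right) = 6 \left(- 4 \left(1 + \frac{3}{-3}\right)\right) \left(-2\right) = 6 \left(- 4 \left(1 + 3 \left(- \frac{1}{3}\right)\right)\right) \left(-2\right) = 6 \left(- 4 \left(1 - 1\right)\right) \left(-2\right) = 6 \left(\left(-4\right) 0\right) \left(-2\right) = 6 \cdot 0 \left(-2\right) = 0 \left(-2\right) = 0$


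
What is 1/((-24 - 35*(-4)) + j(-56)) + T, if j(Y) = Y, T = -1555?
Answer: -93299/60 ≈ -1555.0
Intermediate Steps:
1/((-24 - 35*(-4)) + j(-56)) + T = 1/((-24 - 35*(-4)) - 56) - 1555 = 1/((-24 + 140) - 56) - 1555 = 1/(116 - 56) - 1555 = 1/60 - 1555 = -93299/60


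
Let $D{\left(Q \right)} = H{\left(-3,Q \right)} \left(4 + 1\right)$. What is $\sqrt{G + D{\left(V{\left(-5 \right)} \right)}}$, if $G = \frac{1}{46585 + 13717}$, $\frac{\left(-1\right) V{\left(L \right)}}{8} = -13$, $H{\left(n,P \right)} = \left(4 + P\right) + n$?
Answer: $\frac{\sqrt{1909073942402}}{60302} \approx 22.913$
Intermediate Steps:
$H{\left(n,P \right)} = 4 + P + n$
$V{\left(L \right)} = 104$ ($V{\left(L \right)} = \left(-8\right) \left(-13\right) = 104$)
$G = \frac{1}{60302} \approx 1.6583 \cdot 10^{-5}$
$D{\left(Q \right)} = 5 + 5 Q$ ($D{\left(Q \right)} = \left(4 + Q - 3\right) \left(4 + 1\right) = \left(1 + Q\right) 5 = 5 + 5 Q$)
$\sqrt{G + D{\left(V{\left(-5 \right)} \right)}} = \sqrt{\frac{1}{60302} + \left(5 + 5 \cdot 104\right)} = \sqrt{\frac{1}{60302} + \left(5 + 520\right)} = \sqrt{\frac{1}{60302} + 525} = \sqrt{\frac{31658551}{60302}} = \frac{\sqrt{1909073942402}}{60302}$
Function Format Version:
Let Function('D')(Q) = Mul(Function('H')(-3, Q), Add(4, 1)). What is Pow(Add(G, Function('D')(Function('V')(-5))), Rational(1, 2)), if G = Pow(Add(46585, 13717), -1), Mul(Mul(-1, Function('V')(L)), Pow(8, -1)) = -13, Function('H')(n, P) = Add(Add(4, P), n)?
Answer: Mul(Rational(1, 60302), Pow(1909073942402, Rational(1, 2))) ≈ 22.913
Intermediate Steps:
Function('H')(n, P) = Add(4, P, n)
Function('V')(L) = 104 (Function('V')(L) = Mul(-8, -13) = 104)
G = Rational(1, 60302) (G = Pow(60302, -1) = Rational(1, 60302) ≈ 1.6583e-5)
Function('D')(Q) = Add(5, Mul(5, Q)) (Function('D')(Q) = Mul(Add(4, Q, -3), Add(4, 1)) = Mul(Add(1, Q), 5) = Add(5, Mul(5, Q)))
Pow(Add(G, Function('D')(Function('V')(-5))), Rational(1, 2)) = Pow(Add(Rational(1, 60302), Add(5, Mul(5, 104))), Rational(1, 2)) = Pow(Add(Rational(1, 60302), Add(5, 520)), Rational(1, 2)) = Pow(Add(Rational(1, 60302), 525), Rational(1, 2)) = Pow(Rational(31658551, 60302), Rational(1, 2)) = Mul(Rational(1, 60302), Pow(1909073942402, Rational(1, 2)))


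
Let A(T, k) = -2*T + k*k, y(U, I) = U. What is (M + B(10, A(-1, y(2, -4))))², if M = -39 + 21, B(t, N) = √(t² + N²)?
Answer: 460 - 72*√34 ≈ 40.171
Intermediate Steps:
A(T, k) = k² - 2*T (A(T, k) = -2*T + k² = k² - 2*T)
B(t, N) = √(N² + t²)
M = -18
(M + B(10, A(-1, y(2, -4))))² = (-18 + √((2² - 2*(-1))² + 10²))² = (-18 + √((4 + 2)² + 100))² = (-18 + √(6² + 100))² = (-18 + √(36 + 100))² = (-18 + √136)² = (-18 + 2*√34)²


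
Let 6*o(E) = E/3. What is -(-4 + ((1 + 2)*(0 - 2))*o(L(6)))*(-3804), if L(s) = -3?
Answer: -11412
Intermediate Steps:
o(E) = E/18 (o(E) = (E/3)/6 = E/18)
-(-4 + ((1 + 2)*(0 - 2))*o(L(6)))*(-3804) = -(-4 + ((1 + 2)*(0 - 2))*((1/18)*(-3)))*(-3804) = -(-4 + (3*(-2))*(-1/6))*(-3804) = -(-4 - 6*(-1/6))*(-3804) = -(-4 + 1)*(-3804) = -(-3)*(-3804) = -1*11412 = -11412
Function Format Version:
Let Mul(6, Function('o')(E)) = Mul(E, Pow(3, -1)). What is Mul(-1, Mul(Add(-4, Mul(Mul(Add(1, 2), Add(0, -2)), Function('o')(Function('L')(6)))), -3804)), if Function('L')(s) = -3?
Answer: -11412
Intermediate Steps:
Function('o')(E) = Mul(Rational(1, 18), E) (Function('o')(E) = Mul(Rational(1, 6), Mul(E, Pow(3, -1))) = Mul(Rational(1, 6), Mul(E, Rational(1, 3))) = Mul(Rational(1, 6), Mul(Rational(1, 3), E)) = Mul(Rational(1, 18), E))
Mul(-1, Mul(Add(-4, Mul(Mul(Add(1, 2), Add(0, -2)), Function('o')(Function('L')(6)))), -3804)) = Mul(-1, Mul(Add(-4, Mul(Mul(Add(1, 2), Add(0, -2)), Mul(Rational(1, 18), -3))), -3804)) = Mul(-1, Mul(Add(-4, Mul(Mul(3, -2), Rational(-1, 6))), -3804)) = Mul(-1, Mul(Add(-4, Mul(-6, Rational(-1, 6))), -3804)) = Mul(-1, Mul(Add(-4, 1), -3804)) = Mul(-1, Mul(-3, -3804)) = Mul(-1, 11412) = -11412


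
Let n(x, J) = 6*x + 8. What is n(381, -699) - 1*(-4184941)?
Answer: 4187235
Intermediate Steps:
n(x, J) = 8 + 6*x
n(381, -699) - 1*(-4184941) = (8 + 6*381) - 1*(-4184941) = (8 + 2286) + 4184941 = 2294 + 4184941 = 4187235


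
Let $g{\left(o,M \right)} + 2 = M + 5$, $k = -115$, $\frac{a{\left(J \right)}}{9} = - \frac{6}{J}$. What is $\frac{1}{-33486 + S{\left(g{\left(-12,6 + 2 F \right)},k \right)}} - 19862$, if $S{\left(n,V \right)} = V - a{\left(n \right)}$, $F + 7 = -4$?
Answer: $- \frac{8677052367}{436867} \approx -19862.0$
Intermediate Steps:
$F = -11$ ($F = -7 - 4 = -11$)
$a{\left(J \right)} = - \frac{54}{J}$ ($a{\left(J \right)} = 9 \left(- \frac{6}{J}\right) = - \frac{54}{J}$)
$g{\left(o,M \right)} = 3 + M$ ($g{\left(o,M \right)} = -2 + \left(M + 5\right) = -2 + \left(5 + M\right) = 3 + M$)
$S{\left(n,V \right)} = V + \frac{54}{n}$ ($S{\left(n,V \right)} = V - - \frac{54}{n} = V + \frac{54}{n}$)
$\frac{1}{-33486 + S{\left(g{\left(-12,6 + 2 F \right)},k \right)}} - 19862 = \frac{1}{-33486 - \left(115 - \frac{54}{3 + \left(6 + 2 \left(-11\right)\right)}\right)} - 19862 = \frac{1}{-33486 - \left(115 - \frac{54}{3 + \left(6 - 22\right)}\right)} - 19862 = \frac{1}{-33486 - \left(115 - \frac{54}{3 - 16}\right)} - 19862 = \frac{1}{-33486 - \left(115 - \frac{54}{-13}\right)} - 19862 = \frac{1}{-33486 + \left(-115 + 54 \left(- \frac{1}{13}\right)\right)} - 19862 = \frac{1}{-33486 - \frac{1549}{13}} - 19862 = \frac{1}{- \frac{436867}{13}} - 19862 = - \frac{13}{436867} - 19862 = - \frac{8677052367}{436867}$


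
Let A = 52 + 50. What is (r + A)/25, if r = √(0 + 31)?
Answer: 102/25 + √31/25 ≈ 4.3027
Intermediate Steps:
A = 102
r = √31 ≈ 5.5678
(r + A)/25 = (√31 + 102)/25 = (102 + √31)*(1/25) = 102/25 + √31/25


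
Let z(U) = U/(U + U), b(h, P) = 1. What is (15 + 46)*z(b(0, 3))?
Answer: 61/2 ≈ 30.500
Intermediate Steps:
z(U) = 1/2 (z(U) = U/((2*U)) = U*(1/(2*U)) = 1/2)
(15 + 46)*z(b(0, 3)) = (15 + 46)*(1/2) = 61*(1/2) = 61/2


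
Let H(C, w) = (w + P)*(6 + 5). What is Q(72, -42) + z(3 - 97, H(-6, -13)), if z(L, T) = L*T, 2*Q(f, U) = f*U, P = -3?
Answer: 15032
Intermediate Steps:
H(C, w) = -33 + 11*w (H(C, w) = (w - 3)*(6 + 5) = (-3 + w)*11 = -33 + 11*w)
Q(f, U) = U*f/2 (Q(f, U) = (f*U)/2 = (U*f)/2 = U*f/2)
Q(72, -42) + z(3 - 97, H(-6, -13)) = (½)*(-42)*72 + (3 - 97)*(-33 + 11*(-13)) = -1512 - 94*(-33 - 143) = -1512 - 94*(-176) = -1512 + 16544 = 15032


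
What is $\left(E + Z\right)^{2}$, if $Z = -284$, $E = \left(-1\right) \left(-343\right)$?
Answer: $3481$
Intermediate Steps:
$E = 343$
$\left(E + Z\right)^{2} = \left(343 - 284\right)^{2} = 59^{2} = 3481$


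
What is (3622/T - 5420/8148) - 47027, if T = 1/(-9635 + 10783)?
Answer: 8374164718/2037 ≈ 4.1110e+6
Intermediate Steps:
T = 1/1148 ≈ 0.00087108
(3622/T - 5420/8148) - 47027 = (3622/(1/1148) - 5420/8148) - 47027 = (3622*1148 - 5420*1/8148) - 47027 = (4158056 - 1355/2037) - 47027 = 8469958717/2037 - 47027 = 8374164718/2037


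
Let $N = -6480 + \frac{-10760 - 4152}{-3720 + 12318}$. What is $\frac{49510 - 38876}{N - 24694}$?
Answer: $- \frac{22857783}{67012241} \approx -0.3411$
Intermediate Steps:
$N = - \frac{27864976}{4299}$ ($N = -6480 - \frac{14912}{8598} = -6480 - \frac{7456}{4299} = - \frac{27864976}{4299} \approx -6481.7$)
$\frac{49510 - 38876}{N - 24694} = \frac{49510 - 38876}{- \frac{27864976}{4299} - 24694} = \frac{10634}{- \frac{134024482}{4299}} = 10634 \left(- \frac{4299}{134024482}\right) = - \frac{22857783}{67012241}$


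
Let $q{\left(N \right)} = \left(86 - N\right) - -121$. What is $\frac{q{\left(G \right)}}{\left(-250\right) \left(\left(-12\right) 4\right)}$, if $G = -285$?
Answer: $\frac{41}{1000} \approx 0.041$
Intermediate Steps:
$q{\left(N \right)} = 207 - N$ ($q{\left(N \right)} = \left(86 - N\right) + 121 = 207 - N$)
$\frac{q{\left(G \right)}}{\left(-250\right) \left(\left(-12\right) 4\right)} = \frac{207 - -285}{\left(-250\right) \left(\left(-12\right) 4\right)} = \frac{207 + 285}{\left(-250\right) \left(-48\right)} = \frac{492}{12000} = 492 \cdot \frac{1}{12000} = \frac{41}{1000}$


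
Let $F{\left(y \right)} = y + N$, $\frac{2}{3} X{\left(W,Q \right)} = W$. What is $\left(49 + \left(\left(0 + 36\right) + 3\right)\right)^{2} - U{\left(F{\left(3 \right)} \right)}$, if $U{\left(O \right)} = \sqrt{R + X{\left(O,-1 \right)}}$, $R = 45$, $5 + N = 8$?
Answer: $7744 - 3 \sqrt{6} \approx 7736.6$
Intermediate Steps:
$X{\left(W,Q \right)} = \frac{3 W}{2}$
$N = 3$ ($N = -5 + 8 = 3$)
$F{\left(y \right)} = 3 + y$ ($F{\left(y \right)} = y + 3 = 3 + y$)
$U{\left(O \right)} = \sqrt{45 + \frac{3 O}{2}}$
$\left(49 + \left(\left(0 + 36\right) + 3\right)\right)^{2} - U{\left(F{\left(3 \right)} \right)} = \left(49 + \left(\left(0 + 36\right) + 3\right)\right)^{2} - \frac{\sqrt{180 + 6 \left(3 + 3\right)}}{2} = \left(49 + \left(36 + 3\right)\right)^{2} - \frac{\sqrt{180 + 6 \cdot 6}}{2} = \left(49 + 39\right)^{2} - \frac{\sqrt{180 + 36}}{2} = 88^{2} - \frac{\sqrt{216}}{2} = 7744 - \frac{6 \sqrt{6}}{2} = 7744 - 3 \sqrt{6}$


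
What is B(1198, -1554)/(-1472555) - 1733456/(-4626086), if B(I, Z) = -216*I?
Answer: 1874846161064/3406083034865 ≈ 0.55044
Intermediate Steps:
B(1198, -1554)/(-1472555) - 1733456/(-4626086) = -216*1198/(-1472555) - 1733456/(-4626086) = -258768*(-1/1472555) - 1733456*(-1/4626086) = 258768/1472555 + 866728/2313043 = 1874846161064/3406083034865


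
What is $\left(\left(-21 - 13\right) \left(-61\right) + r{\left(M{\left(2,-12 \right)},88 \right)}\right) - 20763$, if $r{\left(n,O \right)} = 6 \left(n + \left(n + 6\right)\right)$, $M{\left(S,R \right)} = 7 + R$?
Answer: $-18713$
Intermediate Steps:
$r{\left(n,O \right)} = 36 + 12 n$ ($r{\left(n,O \right)} = 6 \left(n + \left(6 + n\right)\right) = 6 \left(6 + 2 n\right) = 36 + 12 n$)
$\left(\left(-21 - 13\right) \left(-61\right) + r{\left(M{\left(2,-12 \right)},88 \right)}\right) - 20763 = \left(\left(-21 - 13\right) \left(-61\right) + \left(36 + 12 \left(7 - 12\right)\right)\right) - 20763 = \left(\left(-34\right) \left(-61\right) + \left(36 + 12 \left(-5\right)\right)\right) - 20763 = \left(2074 + \left(36 - 60\right)\right) - 20763 = \left(2074 - 24\right) - 20763 = 2050 - 20763 = -18713$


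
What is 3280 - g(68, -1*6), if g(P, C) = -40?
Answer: 3320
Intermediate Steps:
3280 - g(68, -1*6) = 3280 - 1*(-40) = 3280 + 40 = 3320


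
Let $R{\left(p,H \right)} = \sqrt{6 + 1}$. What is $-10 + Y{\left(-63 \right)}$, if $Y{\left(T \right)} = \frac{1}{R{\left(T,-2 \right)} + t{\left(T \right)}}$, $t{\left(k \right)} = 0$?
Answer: $-10 + \frac{\sqrt{7}}{7} \approx -9.622$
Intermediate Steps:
$R{\left(p,H \right)} = \sqrt{7}$
$Y{\left(T \right)} = \frac{\sqrt{7}}{7}$ ($Y{\left(T \right)} = \frac{1}{\sqrt{7} + 0} = \frac{1}{\sqrt{7}} = \frac{\sqrt{7}}{7}$)
$-10 + Y{\left(-63 \right)} = -10 + \frac{\sqrt{7}}{7}$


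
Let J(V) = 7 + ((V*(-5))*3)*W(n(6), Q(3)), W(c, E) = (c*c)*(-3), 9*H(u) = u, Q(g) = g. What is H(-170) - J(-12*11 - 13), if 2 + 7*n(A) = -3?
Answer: 1456708/441 ≈ 3303.2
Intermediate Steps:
n(A) = -5/7 (n(A) = -2/7 + (⅐)*(-3) = -2/7 - 3/7 = -5/7)
H(u) = u/9
W(c, E) = -3*c² (W(c, E) = c²*(-3) = -3*c²)
J(V) = 7 + 1125*V/49 (J(V) = 7 + ((V*(-5))*3)*(-3*(-5/7)²) = 7 + (-5*V*3)*(-3*25/49) = 7 - 15*V*(-75/49) = 7 + 1125*V/49)
H(-170) - J(-12*11 - 13) = (⅑)*(-170) - (7 + 1125*(-12*11 - 13)/49) = -170/9 - (7 + 1125*(-132 - 13)/49) = -170/9 - (7 + (1125/49)*(-145)) = -170/9 - (7 - 163125/49) = -170/9 - 1*(-162782/49) = -170/9 + 162782/49 = 1456708/441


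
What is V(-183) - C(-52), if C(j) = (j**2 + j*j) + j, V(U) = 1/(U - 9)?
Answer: -1028353/192 ≈ -5356.0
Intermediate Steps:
V(U) = 1/(-9 + U)
C(j) = j + 2*j**2 (C(j) = (j**2 + j**2) + j = 2*j**2 + j = j + 2*j**2)
V(-183) - C(-52) = 1/(-9 - 183) - (-52)*(1 + 2*(-52)) = 1/(-192) - (-52)*(1 - 104) = -1/192 - (-52)*(-103) = -1/192 - 1*5356 = -1/192 - 5356 = -1028353/192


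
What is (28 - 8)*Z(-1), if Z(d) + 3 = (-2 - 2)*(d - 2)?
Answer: 180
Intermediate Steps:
Z(d) = 5 - 4*d (Z(d) = -3 + (-2 - 2)*(d - 2) = -3 - 4*(-2 + d) = -3 + (8 - 4*d) = 5 - 4*d)
(28 - 8)*Z(-1) = (28 - 8)*(5 - 4*(-1)) = 20*(5 + 4) = 20*9 = 180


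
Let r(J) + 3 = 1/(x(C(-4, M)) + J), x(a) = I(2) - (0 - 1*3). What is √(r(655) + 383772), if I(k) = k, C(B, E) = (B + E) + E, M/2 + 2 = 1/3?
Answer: √41792444265/330 ≈ 619.49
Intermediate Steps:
M = -10/3 (M = -4 + 2/3 = -4 + 2*(⅓) = -4 + ⅔ = -10/3 ≈ -3.3333)
C(B, E) = B + 2*E
x(a) = 5 (x(a) = 2 - (0 - 1*3) = 2 - (0 - 3) = 2 - 1*(-3) = 2 + 3 = 5)
r(J) = -3 + 1/(5 + J)
√(r(655) + 383772) = √((-14 - 3*655)/(5 + 655) + 383772) = √((-14 - 1965)/660 + 383772) = √((1/660)*(-1979) + 383772) = √(-1979/660 + 383772) = √(253287541/660) = √41792444265/330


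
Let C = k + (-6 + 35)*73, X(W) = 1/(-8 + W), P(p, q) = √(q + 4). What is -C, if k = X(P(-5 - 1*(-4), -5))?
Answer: -137597/65 + I/65 ≈ -2116.9 + 0.015385*I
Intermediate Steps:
P(p, q) = √(4 + q)
k = (-8 - I)/65 (k = 1/(-8 + √(4 - 5)) = 1/(-8 + √(-1)) = 1/(-8 + I) = (-8 - I)/65 ≈ -0.12308 - 0.015385*I)
C = 137597/65 - I/65 (C = (-8/65 - I/65) + (-6 + 35)*73 = (-8/65 - I/65) + 29*73 = (-8/65 - I/65) + 2117 = 137597/65 - I/65 ≈ 2116.9 - 0.015385*I)
-C = -(137597/65 - I/65) = -137597/65 + I/65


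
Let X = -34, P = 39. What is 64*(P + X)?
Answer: 320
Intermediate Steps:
64*(P + X) = 64*(39 - 34) = 64*5 = 320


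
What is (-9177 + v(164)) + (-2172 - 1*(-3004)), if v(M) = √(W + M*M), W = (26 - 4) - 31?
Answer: -8345 + √26887 ≈ -8181.0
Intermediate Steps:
W = -9 (W = 22 - 31 = -9)
v(M) = √(-9 + M²) (v(M) = √(-9 + M*M) = √(-9 + M²))
(-9177 + v(164)) + (-2172 - 1*(-3004)) = (-9177 + √(-9 + 164²)) + (-2172 - 1*(-3004)) = (-9177 + √(-9 + 26896)) + (-2172 + 3004) = (-9177 + √26887) + 832 = -8345 + √26887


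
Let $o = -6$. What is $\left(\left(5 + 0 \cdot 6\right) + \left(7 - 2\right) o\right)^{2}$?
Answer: $625$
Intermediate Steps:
$\left(\left(5 + 0 \cdot 6\right) + \left(7 - 2\right) o\right)^{2} = \left(\left(5 + 0 \cdot 6\right) + \left(7 - 2\right) \left(-6\right)\right)^{2} = \left(\left(5 + 0\right) + 5 \left(-6\right)\right)^{2} = \left(5 - 30\right)^{2} = \left(-25\right)^{2} = 625$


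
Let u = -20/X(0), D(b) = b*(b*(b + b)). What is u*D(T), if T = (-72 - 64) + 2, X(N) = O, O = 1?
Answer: 96244160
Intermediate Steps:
X(N) = 1
T = -134 (T = -136 + 2 = -134)
D(b) = 2*b**3 (D(b) = b*(b*(2*b)) = b*(2*b**2) = 2*b**3)
u = -20 (u = -20/1 = -20*1 = -20)
u*D(T) = -40*(-134)**3 = -40*(-2406104) = -20*(-4812208) = 96244160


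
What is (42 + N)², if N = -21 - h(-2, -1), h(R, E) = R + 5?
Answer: 324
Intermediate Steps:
h(R, E) = 5 + R
N = -24 (N = -21 - (5 - 2) = -21 - 1*3 = -21 - 3 = -24)
(42 + N)² = (42 - 24)² = 18² = 324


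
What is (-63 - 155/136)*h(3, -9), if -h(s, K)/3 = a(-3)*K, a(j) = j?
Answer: 706563/136 ≈ 5195.3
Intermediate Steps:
h(s, K) = 9*K (h(s, K) = -(-9)*K = 9*K)
(-63 - 155/136)*h(3, -9) = (-63 - 155/136)*(9*(-9)) = (-63 - 155*1/136)*(-81) = (-63 - 155/136)*(-81) = -8723/136*(-81) = 706563/136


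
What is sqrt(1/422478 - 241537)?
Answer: I*sqrt(97758217800230)/20118 ≈ 491.46*I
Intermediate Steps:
sqrt(1/422478 - 241537) = sqrt(-102044068685/422478) = I*sqrt(97758217800230)/20118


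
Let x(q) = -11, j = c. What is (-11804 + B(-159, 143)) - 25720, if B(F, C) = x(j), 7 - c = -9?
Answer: -37535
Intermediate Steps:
c = 16 (c = 7 - 1*(-9) = 7 + 9 = 16)
j = 16
B(F, C) = -11
(-11804 + B(-159, 143)) - 25720 = (-11804 - 11) - 25720 = -11815 - 25720 = -37535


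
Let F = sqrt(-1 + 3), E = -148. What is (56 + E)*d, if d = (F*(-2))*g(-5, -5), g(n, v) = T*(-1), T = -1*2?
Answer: 368*sqrt(2) ≈ 520.43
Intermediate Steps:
T = -2
F = sqrt(2) ≈ 1.4142
g(n, v) = 2 (g(n, v) = -2*(-1) = 2)
d = -4*sqrt(2) (d = (sqrt(2)*(-2))*2 = -2*sqrt(2)*2 = -4*sqrt(2) ≈ -5.6569)
(56 + E)*d = (56 - 148)*(-4*sqrt(2)) = -(-368)*sqrt(2) = 368*sqrt(2)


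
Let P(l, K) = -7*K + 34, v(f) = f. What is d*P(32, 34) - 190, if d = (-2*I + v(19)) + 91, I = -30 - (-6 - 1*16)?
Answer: -25894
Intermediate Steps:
P(l, K) = 34 - 7*K
I = -8 (I = -30 - (-6 - 16) = -30 - 1*(-22) = -30 + 22 = -8)
d = 126 (d = (-2*(-8) + 19) + 91 = (16 + 19) + 91 = 35 + 91 = 126)
d*P(32, 34) - 190 = 126*(34 - 7*34) - 190 = 126*(34 - 238) - 190 = 126*(-204) - 190 = -25704 - 190 = -25894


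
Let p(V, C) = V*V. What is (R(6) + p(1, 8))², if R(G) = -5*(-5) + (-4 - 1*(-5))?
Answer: 729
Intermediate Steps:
p(V, C) = V²
R(G) = 26 (R(G) = 25 + (-4 + 5) = 25 + 1 = 26)
(R(6) + p(1, 8))² = (26 + 1²)² = (26 + 1)² = 27² = 729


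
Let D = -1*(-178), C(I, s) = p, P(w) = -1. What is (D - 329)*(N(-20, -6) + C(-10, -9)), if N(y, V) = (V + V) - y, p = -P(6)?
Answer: -1359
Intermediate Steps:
p = 1 (p = -1*(-1) = 1)
C(I, s) = 1
D = 178
N(y, V) = -y + 2*V (N(y, V) = 2*V - y = -y + 2*V)
(D - 329)*(N(-20, -6) + C(-10, -9)) = (178 - 329)*((-1*(-20) + 2*(-6)) + 1) = -151*((20 - 12) + 1) = -151*(8 + 1) = -151*9 = -1359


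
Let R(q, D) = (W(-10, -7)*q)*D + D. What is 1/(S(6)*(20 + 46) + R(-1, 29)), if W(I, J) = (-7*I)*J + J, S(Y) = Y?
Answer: 1/14838 ≈ 6.7395e-5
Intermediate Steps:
W(I, J) = J - 7*I*J (W(I, J) = -7*I*J + J = J - 7*I*J)
R(q, D) = D - 497*D*q (R(q, D) = ((-7*(1 - 7*(-10)))*q)*D + D = ((-7*(1 + 70))*q)*D + D = ((-7*71)*q)*D + D = (-497*q)*D + D = -497*D*q + D = D - 497*D*q)
1/(S(6)*(20 + 46) + R(-1, 29)) = 1/(6*(20 + 46) + 29*(1 - 497*(-1))) = 1/(6*66 + 29*(1 + 497)) = 1/(396 + 29*498) = 1/(396 + 14442) = 1/14838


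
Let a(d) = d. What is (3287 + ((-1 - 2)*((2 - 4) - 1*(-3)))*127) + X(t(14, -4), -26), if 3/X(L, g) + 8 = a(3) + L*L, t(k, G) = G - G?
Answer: 14527/5 ≈ 2905.4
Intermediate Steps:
t(k, G) = 0
X(L, g) = 3/(-5 + L**2) (X(L, g) = 3/(-8 + (3 + L*L)) = 3/(-8 + (3 + L**2)) = 3/(-5 + L**2))
(3287 + ((-1 - 2)*((2 - 4) - 1*(-3)))*127) + X(t(14, -4), -26) = (3287 + ((-1 - 2)*((2 - 4) - 1*(-3)))*127) + 3/(-5 + 0**2) = (3287 - 3*(-2 + 3)*127) + 3/(-5 + 0) = (3287 - 3*1*127) + 3/(-5) = (3287 - 3*127) + 3*(-1/5) = (3287 - 381) - 3/5 = 2906 - 3/5 = 14527/5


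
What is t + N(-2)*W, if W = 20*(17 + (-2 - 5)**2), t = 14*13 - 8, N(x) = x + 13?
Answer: 14694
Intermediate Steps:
N(x) = 13 + x
t = 174 (t = 182 - 8 = 174)
W = 1320 (W = 20*(17 + (-7)**2) = 20*(17 + 49) = 20*66 = 1320)
t + N(-2)*W = 174 + (13 - 2)*1320 = 174 + 11*1320 = 174 + 14520 = 14694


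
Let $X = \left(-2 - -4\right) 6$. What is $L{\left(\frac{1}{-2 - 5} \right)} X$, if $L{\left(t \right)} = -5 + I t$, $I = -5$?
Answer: $- \frac{360}{7} \approx -51.429$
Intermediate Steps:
$L{\left(t \right)} = -5 - 5 t$
$X = 12$ ($X = \left(-2 + 4\right) 6 = 2 \cdot 6 = 12$)
$L{\left(\frac{1}{-2 - 5} \right)} X = \left(-5 - \frac{5}{-2 - 5}\right) 12 = \left(-5 - \frac{5}{-7}\right) 12 = \left(-5 - - \frac{5}{7}\right) 12 = \left(-5 + \frac{5}{7}\right) 12 = \left(- \frac{30}{7}\right) 12 = - \frac{360}{7}$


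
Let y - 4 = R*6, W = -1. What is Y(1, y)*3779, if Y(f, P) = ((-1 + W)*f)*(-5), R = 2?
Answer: 37790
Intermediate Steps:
y = 16 (y = 4 + 2*6 = 4 + 12 = 16)
Y(f, P) = 10*f (Y(f, P) = ((-1 - 1)*f)*(-5) = -2*f*(-5) = 10*f)
Y(1, y)*3779 = (10*1)*3779 = 10*3779 = 37790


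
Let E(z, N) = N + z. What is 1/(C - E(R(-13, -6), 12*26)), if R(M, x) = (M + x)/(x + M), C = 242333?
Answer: 1/242020 ≈ 4.1319e-6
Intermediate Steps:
R(M, x) = 1 (R(M, x) = (M + x)/(M + x) = 1)
1/(C - E(R(-13, -6), 12*26)) = 1/(242333 - (12*26 + 1)) = 1/(242333 - (312 + 1)) = 1/(242333 - 1*313) = 1/(242333 - 313) = 1/242020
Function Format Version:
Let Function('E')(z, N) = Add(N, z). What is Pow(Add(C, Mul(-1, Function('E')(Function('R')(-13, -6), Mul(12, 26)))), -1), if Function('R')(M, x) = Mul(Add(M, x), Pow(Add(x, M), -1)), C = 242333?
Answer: Rational(1, 242020) ≈ 4.1319e-6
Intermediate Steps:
Function('R')(M, x) = 1 (Function('R')(M, x) = Mul(Add(M, x), Pow(Add(M, x), -1)) = 1)
Pow(Add(C, Mul(-1, Function('E')(Function('R')(-13, -6), Mul(12, 26)))), -1) = Pow(Add(242333, Mul(-1, Add(Mul(12, 26), 1))), -1) = Pow(Add(242333, Mul(-1, Add(312, 1))), -1) = Pow(Add(242333, Mul(-1, 313)), -1) = Pow(Add(242333, -313), -1) = Pow(242020, -1) = Rational(1, 242020)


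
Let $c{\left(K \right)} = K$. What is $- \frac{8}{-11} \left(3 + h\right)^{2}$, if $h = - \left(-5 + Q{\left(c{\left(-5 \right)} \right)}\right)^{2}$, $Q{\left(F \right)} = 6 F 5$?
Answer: $\frac{4616451872}{11} \approx 4.1968 \cdot 10^{8}$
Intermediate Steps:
$Q{\left(F \right)} = 30 F$
$h = -24025$ ($h = - \left(-5 + 30 \left(-5\right)\right)^{2} = - \left(-5 - 150\right)^{2} = - \left(-155\right)^{2} = \left(-1\right) 24025 = -24025$)
$- \frac{8}{-11} \left(3 + h\right)^{2} = - \frac{8}{-11} \left(3 - 24025\right)^{2} = \left(-8\right) \left(- \frac{1}{11}\right) \left(-24022\right)^{2} = \frac{8}{11} \cdot 577056484 = \frac{4616451872}{11}$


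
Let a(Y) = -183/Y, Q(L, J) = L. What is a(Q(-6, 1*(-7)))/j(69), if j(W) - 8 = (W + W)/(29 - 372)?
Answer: 20923/5212 ≈ 4.0144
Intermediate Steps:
j(W) = 8 - 2*W/343 (j(W) = 8 + (W + W)/(29 - 372) = 8 + (2*W)/(-343) = 8 + (2*W)*(-1/343) = 8 - 2*W/343)
a(Q(-6, 1*(-7)))/j(69) = (-183/(-6))/(8 - 2/343*69) = (-183*(-⅙))/(8 - 138/343) = 61/(2*(2606/343)) = (61/2)*(343/2606) = 20923/5212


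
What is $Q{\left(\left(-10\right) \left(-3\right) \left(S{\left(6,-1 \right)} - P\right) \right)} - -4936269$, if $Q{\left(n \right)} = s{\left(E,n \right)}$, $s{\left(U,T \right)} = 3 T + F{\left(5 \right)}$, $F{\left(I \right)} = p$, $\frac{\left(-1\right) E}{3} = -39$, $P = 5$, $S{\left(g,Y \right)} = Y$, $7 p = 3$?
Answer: $\frac{34550106}{7} \approx 4.9357 \cdot 10^{6}$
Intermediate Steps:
$p = \frac{3}{7}$ ($p = \frac{1}{7} \cdot 3 = \frac{3}{7} \approx 0.42857$)
$E = 117$ ($E = \left(-3\right) \left(-39\right) = 117$)
$F{\left(I \right)} = \frac{3}{7}$
$s{\left(U,T \right)} = \frac{3}{7} + 3 T$ ($s{\left(U,T \right)} = 3 T + \frac{3}{7} = \frac{3}{7} + 3 T$)
$Q{\left(n \right)} = \frac{3}{7} + 3 n$
$Q{\left(\left(-10\right) \left(-3\right) \left(S{\left(6,-1 \right)} - P\right) \right)} - -4936269 = \left(\frac{3}{7} + 3 \left(-10\right) \left(-3\right) \left(-1 - 5\right)\right) - -4936269 = \left(\frac{3}{7} + 3 \cdot 30 \left(-1 - 5\right)\right) + 4936269 = \left(\frac{3}{7} + 3 \cdot 30 \left(-6\right)\right) + 4936269 = \left(\frac{3}{7} + 3 \left(-180\right)\right) + 4936269 = \left(\frac{3}{7} - 540\right) + 4936269 = - \frac{3777}{7} + 4936269 = \frac{34550106}{7}$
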